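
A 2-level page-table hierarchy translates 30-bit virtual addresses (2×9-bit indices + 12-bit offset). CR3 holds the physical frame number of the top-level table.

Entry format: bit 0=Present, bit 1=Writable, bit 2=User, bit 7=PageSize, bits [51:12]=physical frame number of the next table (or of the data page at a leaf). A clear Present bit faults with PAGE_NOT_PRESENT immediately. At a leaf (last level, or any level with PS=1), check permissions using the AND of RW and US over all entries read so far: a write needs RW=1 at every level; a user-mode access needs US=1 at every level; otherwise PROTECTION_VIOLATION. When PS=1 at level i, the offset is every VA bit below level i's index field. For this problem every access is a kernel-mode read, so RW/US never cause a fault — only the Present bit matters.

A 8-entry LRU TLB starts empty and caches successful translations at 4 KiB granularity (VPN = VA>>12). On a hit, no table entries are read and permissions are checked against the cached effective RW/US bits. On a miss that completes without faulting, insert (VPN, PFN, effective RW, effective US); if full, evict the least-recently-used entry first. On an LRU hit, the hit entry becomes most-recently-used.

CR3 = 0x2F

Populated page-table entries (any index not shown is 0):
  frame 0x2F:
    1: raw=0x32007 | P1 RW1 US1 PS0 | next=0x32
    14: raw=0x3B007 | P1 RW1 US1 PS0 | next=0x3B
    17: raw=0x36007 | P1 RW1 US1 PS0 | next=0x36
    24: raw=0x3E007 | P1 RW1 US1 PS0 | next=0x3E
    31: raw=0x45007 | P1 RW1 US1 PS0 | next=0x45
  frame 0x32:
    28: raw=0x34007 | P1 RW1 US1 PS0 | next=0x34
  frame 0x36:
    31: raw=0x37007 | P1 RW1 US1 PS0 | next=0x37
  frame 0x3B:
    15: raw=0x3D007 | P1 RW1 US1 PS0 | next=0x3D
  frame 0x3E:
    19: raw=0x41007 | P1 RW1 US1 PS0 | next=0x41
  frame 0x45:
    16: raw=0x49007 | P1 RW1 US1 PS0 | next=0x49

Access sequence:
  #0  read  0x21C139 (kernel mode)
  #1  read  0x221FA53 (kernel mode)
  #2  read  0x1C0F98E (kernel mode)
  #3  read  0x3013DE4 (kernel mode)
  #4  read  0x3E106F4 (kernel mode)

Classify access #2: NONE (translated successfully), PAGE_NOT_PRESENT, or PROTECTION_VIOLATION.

Walk each access:
#0 VA=0x21C139 (r,kernel):
  lvl0: tbl 0x2F, slot 1 ⇒ 0x32007 (P1/RW1/US1/PS0)
  lvl1: tbl 0x32, slot 28 ⇒ 0x34007 (P1/RW1/US1/PS0)
  → PA=0x34139  (2 entries read)
#1 VA=0x221FA53 (r,kernel):
  lvl0: tbl 0x2F, slot 17 ⇒ 0x36007 (P1/RW1/US1/PS0)
  lvl1: tbl 0x36, slot 31 ⇒ 0x37007 (P1/RW1/US1/PS0)
  → PA=0x37A53  (2 entries read)
#2 VA=0x1C0F98E (r,kernel):
  lvl0: tbl 0x2F, slot 14 ⇒ 0x3B007 (P1/RW1/US1/PS0)
  lvl1: tbl 0x3B, slot 15 ⇒ 0x3D007 (P1/RW1/US1/PS0)
  → PA=0x3D98E  (2 entries read)
#3 VA=0x3013DE4 (r,kernel):
  lvl0: tbl 0x2F, slot 24 ⇒ 0x3E007 (P1/RW1/US1/PS0)
  lvl1: tbl 0x3E, slot 19 ⇒ 0x41007 (P1/RW1/US1/PS0)
  → PA=0x41DE4  (2 entries read)
#4 VA=0x3E106F4 (r,kernel):
  lvl0: tbl 0x2F, slot 31 ⇒ 0x45007 (P1/RW1/US1/PS0)
  lvl1: tbl 0x45, slot 16 ⇒ 0x49007 (P1/RW1/US1/PS0)
  → PA=0x496F4  (2 entries read)

Access #2 fault: NONE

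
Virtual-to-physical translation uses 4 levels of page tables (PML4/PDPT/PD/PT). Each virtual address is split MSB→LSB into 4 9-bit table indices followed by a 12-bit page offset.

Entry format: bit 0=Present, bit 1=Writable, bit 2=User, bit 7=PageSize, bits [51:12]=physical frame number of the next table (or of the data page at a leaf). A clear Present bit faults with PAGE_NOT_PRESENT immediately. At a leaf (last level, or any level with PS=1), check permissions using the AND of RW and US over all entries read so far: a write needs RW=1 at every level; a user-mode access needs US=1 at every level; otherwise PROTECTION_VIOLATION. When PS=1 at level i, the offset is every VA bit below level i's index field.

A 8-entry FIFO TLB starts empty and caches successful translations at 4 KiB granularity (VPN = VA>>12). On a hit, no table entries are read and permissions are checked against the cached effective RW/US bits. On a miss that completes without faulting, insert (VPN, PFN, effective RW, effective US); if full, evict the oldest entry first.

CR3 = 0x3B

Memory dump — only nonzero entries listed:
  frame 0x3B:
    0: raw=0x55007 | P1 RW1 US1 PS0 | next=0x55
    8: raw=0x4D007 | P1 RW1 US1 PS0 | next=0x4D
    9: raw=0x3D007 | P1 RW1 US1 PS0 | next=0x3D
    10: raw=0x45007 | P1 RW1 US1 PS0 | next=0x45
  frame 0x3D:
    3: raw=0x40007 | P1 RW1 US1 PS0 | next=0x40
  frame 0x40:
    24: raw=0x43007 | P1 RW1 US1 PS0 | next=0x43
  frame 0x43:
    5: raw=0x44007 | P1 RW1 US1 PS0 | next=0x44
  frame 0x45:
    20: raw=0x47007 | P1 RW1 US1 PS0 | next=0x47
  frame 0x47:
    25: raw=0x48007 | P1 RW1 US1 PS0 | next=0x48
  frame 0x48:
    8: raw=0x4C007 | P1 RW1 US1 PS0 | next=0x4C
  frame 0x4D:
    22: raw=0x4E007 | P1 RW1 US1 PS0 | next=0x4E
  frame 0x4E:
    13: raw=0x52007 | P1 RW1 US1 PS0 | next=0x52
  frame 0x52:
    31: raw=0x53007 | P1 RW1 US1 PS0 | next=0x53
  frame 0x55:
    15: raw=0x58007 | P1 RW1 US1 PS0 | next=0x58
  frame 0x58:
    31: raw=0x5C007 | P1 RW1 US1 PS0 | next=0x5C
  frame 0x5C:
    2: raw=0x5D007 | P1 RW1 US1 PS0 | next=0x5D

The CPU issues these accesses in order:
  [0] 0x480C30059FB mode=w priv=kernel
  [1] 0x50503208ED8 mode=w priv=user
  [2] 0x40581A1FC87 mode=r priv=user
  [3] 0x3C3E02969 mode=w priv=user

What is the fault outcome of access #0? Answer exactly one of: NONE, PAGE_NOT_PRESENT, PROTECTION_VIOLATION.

Per-access translation:
#0 VA=0x480C30059FB (w,kernel):
  L0 @0x3B[9] → 0x3D007  P=1,RW=1,US=1,PS=0
  L1 @0x3D[3] → 0x40007  P=1,RW=1,US=1,PS=0
  L2 @0x40[24] → 0x43007  P=1,RW=1,US=1,PS=0
  L3 @0x43[5] → 0x44007  P=1,RW=1,US=1,PS=0
  ✓ 0x449FB  — 4 lookups
#1 VA=0x50503208ED8 (w,user):
  L0 @0x3B[10] → 0x45007  P=1,RW=1,US=1,PS=0
  L1 @0x45[20] → 0x47007  P=1,RW=1,US=1,PS=0
  L2 @0x47[25] → 0x48007  P=1,RW=1,US=1,PS=0
  L3 @0x48[8] → 0x4C007  P=1,RW=1,US=1,PS=0
  ✓ 0x4CED8  — 4 lookups
#2 VA=0x40581A1FC87 (r,user):
  L0 @0x3B[8] → 0x4D007  P=1,RW=1,US=1,PS=0
  L1 @0x4D[22] → 0x4E007  P=1,RW=1,US=1,PS=0
  L2 @0x4E[13] → 0x52007  P=1,RW=1,US=1,PS=0
  L3 @0x52[31] → 0x53007  P=1,RW=1,US=1,PS=0
  ✓ 0x53C87  — 4 lookups
#3 VA=0x3C3E02969 (w,user):
  L0 @0x3B[0] → 0x55007  P=1,RW=1,US=1,PS=0
  L1 @0x55[15] → 0x58007  P=1,RW=1,US=1,PS=0
  L2 @0x58[31] → 0x5C007  P=1,RW=1,US=1,PS=0
  L3 @0x5C[2] → 0x5D007  P=1,RW=1,US=1,PS=0
  ✓ 0x5D969  — 4 lookups

Access #0 fault: NONE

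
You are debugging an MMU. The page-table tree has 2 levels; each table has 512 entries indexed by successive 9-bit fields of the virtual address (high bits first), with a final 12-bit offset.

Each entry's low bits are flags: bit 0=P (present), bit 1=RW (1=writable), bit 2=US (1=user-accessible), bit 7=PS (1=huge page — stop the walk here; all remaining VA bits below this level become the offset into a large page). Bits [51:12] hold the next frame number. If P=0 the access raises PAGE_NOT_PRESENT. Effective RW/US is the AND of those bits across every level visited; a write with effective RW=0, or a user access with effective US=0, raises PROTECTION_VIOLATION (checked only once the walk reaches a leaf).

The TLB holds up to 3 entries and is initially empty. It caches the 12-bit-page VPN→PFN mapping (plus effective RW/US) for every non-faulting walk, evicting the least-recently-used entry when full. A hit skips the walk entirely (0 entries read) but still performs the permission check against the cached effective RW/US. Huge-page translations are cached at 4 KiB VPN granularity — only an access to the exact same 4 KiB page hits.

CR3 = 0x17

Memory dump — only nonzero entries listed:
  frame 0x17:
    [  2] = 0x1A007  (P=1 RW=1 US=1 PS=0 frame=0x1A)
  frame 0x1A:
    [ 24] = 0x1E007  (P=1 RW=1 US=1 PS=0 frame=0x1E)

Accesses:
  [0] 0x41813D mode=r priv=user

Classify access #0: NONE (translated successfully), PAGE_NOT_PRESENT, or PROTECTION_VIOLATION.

Trace:
#0 VA=0x41813D (r,user):
  L0 @0x17[2] → 0x1A007  P=1,RW=1,US=1,PS=0
  L1 @0x1A[24] → 0x1E007  P=1,RW=1,US=1,PS=0
  ✓ 0x1E13D  — 2 lookups

Access #0 fault: NONE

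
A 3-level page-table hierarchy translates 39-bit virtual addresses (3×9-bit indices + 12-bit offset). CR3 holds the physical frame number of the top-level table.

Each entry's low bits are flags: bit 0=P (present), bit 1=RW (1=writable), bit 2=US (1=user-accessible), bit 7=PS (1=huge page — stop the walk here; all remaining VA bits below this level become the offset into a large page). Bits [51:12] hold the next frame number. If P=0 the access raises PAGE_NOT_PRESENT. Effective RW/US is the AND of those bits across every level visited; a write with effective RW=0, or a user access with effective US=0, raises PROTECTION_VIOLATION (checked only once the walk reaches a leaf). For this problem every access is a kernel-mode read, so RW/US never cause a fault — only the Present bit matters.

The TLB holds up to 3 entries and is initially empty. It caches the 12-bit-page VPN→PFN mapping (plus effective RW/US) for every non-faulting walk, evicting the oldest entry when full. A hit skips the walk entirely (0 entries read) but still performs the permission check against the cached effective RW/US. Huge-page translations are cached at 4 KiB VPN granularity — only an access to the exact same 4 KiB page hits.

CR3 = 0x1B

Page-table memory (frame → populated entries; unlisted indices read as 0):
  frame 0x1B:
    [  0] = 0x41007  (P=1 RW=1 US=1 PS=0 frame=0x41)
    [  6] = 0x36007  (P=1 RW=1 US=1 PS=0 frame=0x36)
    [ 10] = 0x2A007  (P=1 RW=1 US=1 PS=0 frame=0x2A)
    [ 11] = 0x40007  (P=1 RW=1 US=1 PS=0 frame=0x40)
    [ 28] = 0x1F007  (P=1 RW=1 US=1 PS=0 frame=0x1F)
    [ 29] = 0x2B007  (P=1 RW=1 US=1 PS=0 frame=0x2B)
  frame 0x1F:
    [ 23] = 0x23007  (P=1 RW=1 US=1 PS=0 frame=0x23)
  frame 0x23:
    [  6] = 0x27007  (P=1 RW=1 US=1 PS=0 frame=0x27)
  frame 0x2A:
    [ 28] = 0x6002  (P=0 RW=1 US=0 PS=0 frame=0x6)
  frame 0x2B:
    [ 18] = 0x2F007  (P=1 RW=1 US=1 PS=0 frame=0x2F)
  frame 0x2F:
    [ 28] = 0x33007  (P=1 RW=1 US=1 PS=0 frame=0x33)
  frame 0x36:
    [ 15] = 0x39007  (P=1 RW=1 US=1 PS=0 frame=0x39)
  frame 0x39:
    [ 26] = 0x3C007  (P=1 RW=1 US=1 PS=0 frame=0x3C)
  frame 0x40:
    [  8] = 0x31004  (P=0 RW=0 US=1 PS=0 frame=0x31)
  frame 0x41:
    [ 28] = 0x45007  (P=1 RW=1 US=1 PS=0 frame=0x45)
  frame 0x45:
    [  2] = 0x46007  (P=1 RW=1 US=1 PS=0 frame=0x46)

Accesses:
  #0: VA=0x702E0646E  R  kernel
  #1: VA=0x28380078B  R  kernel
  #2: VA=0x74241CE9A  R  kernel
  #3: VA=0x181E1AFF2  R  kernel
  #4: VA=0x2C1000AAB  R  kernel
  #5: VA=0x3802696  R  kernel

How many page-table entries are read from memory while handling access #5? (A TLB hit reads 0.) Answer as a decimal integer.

Per-access translation:
#0 VA=0x702E0646E (r,kernel):
  lvl0: tbl 0x1B, slot 28 ⇒ 0x1F007 (P1/RW1/US1/PS0)
  lvl1: tbl 0x1F, slot 23 ⇒ 0x23007 (P1/RW1/US1/PS0)
  lvl2: tbl 0x23, slot 6 ⇒ 0x27007 (P1/RW1/US1/PS0)
  ⇒ phys 0x2746E  [3 reads]
#1 VA=0x28380078B (r,kernel):
  lvl0: tbl 0x1B, slot 10 ⇒ 0x2A007 (P1/RW1/US1/PS0)
  lvl1: tbl 0x2A, slot 28 ⇒ 0x6002 (P0/RW1/US0/PS0)
  ⇒ fault: PAGE_NOT_PRESENT  — 2 lookups
#2 VA=0x74241CE9A (r,kernel):
  lvl0: tbl 0x1B, slot 29 ⇒ 0x2B007 (P1/RW1/US1/PS0)
  lvl1: tbl 0x2B, slot 18 ⇒ 0x2F007 (P1/RW1/US1/PS0)
  lvl2: tbl 0x2F, slot 28 ⇒ 0x33007 (P1/RW1/US1/PS0)
  ⇒ phys 0x33E9A  [3 reads]
#3 VA=0x181E1AFF2 (r,kernel):
  lvl0: tbl 0x1B, slot 6 ⇒ 0x36007 (P1/RW1/US1/PS0)
  lvl1: tbl 0x36, slot 15 ⇒ 0x39007 (P1/RW1/US1/PS0)
  lvl2: tbl 0x39, slot 26 ⇒ 0x3C007 (P1/RW1/US1/PS0)
  ⇒ phys 0x3CFF2  [3 reads]
#4 VA=0x2C1000AAB (r,kernel):
  lvl0: tbl 0x1B, slot 11 ⇒ 0x40007 (P1/RW1/US1/PS0)
  lvl1: tbl 0x40, slot 8 ⇒ 0x31004 (P0/RW0/US1/PS0)
  ⇒ fault: PAGE_NOT_PRESENT  — 2 lookups
#5 VA=0x3802696 (r,kernel):
  lvl0: tbl 0x1B, slot 0 ⇒ 0x41007 (P1/RW1/US1/PS0)
  lvl1: tbl 0x41, slot 28 ⇒ 0x45007 (P1/RW1/US1/PS0)
  lvl2: tbl 0x45, slot 2 ⇒ 0x46007 (P1/RW1/US1/PS0)
  ⇒ phys 0x46696  [3 reads]

Entries read for #5: 3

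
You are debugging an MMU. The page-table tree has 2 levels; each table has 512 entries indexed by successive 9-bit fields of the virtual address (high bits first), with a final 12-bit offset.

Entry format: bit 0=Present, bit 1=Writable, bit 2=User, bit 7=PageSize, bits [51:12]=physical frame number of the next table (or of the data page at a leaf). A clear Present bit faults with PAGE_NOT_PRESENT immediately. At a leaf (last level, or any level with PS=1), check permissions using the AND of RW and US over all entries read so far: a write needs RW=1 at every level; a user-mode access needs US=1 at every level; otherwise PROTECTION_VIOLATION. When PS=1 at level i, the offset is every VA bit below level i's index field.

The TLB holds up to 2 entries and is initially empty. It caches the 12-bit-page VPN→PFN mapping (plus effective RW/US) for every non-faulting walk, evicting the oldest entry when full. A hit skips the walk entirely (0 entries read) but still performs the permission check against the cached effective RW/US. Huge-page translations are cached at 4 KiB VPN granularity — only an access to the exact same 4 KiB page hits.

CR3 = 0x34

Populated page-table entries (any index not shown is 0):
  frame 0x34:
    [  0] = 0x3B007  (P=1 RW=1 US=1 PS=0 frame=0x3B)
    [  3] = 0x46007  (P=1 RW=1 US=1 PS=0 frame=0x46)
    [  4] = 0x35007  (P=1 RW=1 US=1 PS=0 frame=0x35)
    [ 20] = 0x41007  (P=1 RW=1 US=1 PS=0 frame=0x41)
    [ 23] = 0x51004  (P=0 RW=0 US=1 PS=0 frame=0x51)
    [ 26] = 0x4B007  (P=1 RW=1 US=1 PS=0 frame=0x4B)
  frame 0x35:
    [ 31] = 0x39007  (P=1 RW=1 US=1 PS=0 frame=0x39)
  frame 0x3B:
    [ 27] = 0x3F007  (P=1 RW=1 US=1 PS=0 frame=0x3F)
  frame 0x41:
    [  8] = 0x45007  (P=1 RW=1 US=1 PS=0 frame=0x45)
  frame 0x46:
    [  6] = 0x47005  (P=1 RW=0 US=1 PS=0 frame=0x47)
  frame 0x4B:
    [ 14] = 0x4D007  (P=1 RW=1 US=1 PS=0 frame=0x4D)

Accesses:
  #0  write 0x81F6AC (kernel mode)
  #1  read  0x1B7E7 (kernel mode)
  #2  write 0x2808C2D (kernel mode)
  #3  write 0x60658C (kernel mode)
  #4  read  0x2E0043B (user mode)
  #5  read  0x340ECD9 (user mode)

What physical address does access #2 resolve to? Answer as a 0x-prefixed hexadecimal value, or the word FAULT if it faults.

Per-access translation:
#0 VA=0x81F6AC (w,kernel):
  lvl0: tbl 0x34, slot 4 ⇒ 0x35007 (P1/RW1/US1/PS0)
  lvl1: tbl 0x35, slot 31 ⇒ 0x39007 (P1/RW1/US1/PS0)
  → PA=0x396AC  (2 entries read)
#1 VA=0x1B7E7 (r,kernel):
  lvl0: tbl 0x34, slot 0 ⇒ 0x3B007 (P1/RW1/US1/PS0)
  lvl1: tbl 0x3B, slot 27 ⇒ 0x3F007 (P1/RW1/US1/PS0)
  → PA=0x3F7E7  (2 entries read)
#2 VA=0x2808C2D (w,kernel):
  lvl0: tbl 0x34, slot 20 ⇒ 0x41007 (P1/RW1/US1/PS0)
  lvl1: tbl 0x41, slot 8 ⇒ 0x45007 (P1/RW1/US1/PS0)
  → PA=0x45C2D  (2 entries read)
#3 VA=0x60658C (w,kernel):
  lvl0: tbl 0x34, slot 3 ⇒ 0x46007 (P1/RW1/US1/PS0)
  lvl1: tbl 0x46, slot 6 ⇒ 0x47005 (P1/RW0/US1/PS0)
  → PROTECTION_VIOLATION  (2 entries read)
#4 VA=0x2E0043B (r,user):
  lvl0: tbl 0x34, slot 23 ⇒ 0x51004 (P0/RW0/US1/PS0)
  → PAGE_NOT_PRESENT  (1 entries read)
#5 VA=0x340ECD9 (r,user):
  lvl0: tbl 0x34, slot 26 ⇒ 0x4B007 (P1/RW1/US1/PS0)
  lvl1: tbl 0x4B, slot 14 ⇒ 0x4D007 (P1/RW1/US1/PS0)
  → PA=0x4DCD9  (2 entries read)

Access #2 PA: 0x45C2D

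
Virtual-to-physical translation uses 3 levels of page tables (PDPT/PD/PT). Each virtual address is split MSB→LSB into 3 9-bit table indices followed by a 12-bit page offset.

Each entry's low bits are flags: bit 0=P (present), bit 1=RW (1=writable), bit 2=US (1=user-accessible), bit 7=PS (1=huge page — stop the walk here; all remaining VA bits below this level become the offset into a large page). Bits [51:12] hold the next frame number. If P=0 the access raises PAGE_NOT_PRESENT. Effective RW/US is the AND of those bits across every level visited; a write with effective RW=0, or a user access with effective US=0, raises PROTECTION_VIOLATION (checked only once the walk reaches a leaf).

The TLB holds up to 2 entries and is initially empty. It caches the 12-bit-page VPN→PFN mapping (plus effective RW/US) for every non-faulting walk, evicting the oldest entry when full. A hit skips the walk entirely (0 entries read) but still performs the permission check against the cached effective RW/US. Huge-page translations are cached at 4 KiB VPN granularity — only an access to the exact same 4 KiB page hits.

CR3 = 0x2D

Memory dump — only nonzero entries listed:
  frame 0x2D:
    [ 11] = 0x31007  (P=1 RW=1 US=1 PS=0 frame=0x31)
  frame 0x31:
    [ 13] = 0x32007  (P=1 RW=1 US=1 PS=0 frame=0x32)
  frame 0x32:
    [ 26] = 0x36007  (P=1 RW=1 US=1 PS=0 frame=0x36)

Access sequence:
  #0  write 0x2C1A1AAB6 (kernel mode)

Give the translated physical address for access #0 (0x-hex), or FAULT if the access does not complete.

Trace:
#0 VA=0x2C1A1AAB6 (w,kernel):
  lvl0: tbl 0x2D, slot 11 ⇒ 0x31007 (P1/RW1/US1/PS0)
  lvl1: tbl 0x31, slot 13 ⇒ 0x32007 (P1/RW1/US1/PS0)
  lvl2: tbl 0x32, slot 26 ⇒ 0x36007 (P1/RW1/US1/PS0)
  → PA=0x36AB6  (3 entries read)

Access #0 PA: 0x36AB6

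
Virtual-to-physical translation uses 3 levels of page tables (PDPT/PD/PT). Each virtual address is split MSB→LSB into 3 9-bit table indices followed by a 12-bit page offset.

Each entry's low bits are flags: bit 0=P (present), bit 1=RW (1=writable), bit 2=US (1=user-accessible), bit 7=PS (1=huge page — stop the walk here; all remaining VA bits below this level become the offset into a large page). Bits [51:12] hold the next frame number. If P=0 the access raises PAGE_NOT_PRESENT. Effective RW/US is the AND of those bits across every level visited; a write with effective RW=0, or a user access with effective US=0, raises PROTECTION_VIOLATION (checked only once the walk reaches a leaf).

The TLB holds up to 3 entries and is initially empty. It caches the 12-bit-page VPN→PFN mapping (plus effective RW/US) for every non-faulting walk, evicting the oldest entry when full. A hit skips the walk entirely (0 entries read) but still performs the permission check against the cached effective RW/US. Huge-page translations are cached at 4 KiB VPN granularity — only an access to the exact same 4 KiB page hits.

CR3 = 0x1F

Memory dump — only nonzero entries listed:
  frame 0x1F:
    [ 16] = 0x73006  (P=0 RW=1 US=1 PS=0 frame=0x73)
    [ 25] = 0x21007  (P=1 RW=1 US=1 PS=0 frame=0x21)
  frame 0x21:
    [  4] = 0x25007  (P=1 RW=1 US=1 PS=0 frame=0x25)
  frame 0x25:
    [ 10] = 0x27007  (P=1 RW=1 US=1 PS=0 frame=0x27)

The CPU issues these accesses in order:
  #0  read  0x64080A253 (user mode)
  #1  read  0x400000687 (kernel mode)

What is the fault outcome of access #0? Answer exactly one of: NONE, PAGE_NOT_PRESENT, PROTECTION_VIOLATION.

Per-access translation:
#0 VA=0x64080A253 (r,user):
  L0 @0x1F[25] → 0x21007  P=1,RW=1,US=1,PS=0
  L1 @0x21[4] → 0x25007  P=1,RW=1,US=1,PS=0
  L2 @0x25[10] → 0x27007  P=1,RW=1,US=1,PS=0
  ⇒ phys 0x27253  [3 reads]
#1 VA=0x400000687 (r,kernel):
  L0 @0x1F[16] → 0x73006  P=0,RW=1,US=1,PS=0
  → PAGE_NOT_PRESENT  (1 entries read)

Access #0 fault: NONE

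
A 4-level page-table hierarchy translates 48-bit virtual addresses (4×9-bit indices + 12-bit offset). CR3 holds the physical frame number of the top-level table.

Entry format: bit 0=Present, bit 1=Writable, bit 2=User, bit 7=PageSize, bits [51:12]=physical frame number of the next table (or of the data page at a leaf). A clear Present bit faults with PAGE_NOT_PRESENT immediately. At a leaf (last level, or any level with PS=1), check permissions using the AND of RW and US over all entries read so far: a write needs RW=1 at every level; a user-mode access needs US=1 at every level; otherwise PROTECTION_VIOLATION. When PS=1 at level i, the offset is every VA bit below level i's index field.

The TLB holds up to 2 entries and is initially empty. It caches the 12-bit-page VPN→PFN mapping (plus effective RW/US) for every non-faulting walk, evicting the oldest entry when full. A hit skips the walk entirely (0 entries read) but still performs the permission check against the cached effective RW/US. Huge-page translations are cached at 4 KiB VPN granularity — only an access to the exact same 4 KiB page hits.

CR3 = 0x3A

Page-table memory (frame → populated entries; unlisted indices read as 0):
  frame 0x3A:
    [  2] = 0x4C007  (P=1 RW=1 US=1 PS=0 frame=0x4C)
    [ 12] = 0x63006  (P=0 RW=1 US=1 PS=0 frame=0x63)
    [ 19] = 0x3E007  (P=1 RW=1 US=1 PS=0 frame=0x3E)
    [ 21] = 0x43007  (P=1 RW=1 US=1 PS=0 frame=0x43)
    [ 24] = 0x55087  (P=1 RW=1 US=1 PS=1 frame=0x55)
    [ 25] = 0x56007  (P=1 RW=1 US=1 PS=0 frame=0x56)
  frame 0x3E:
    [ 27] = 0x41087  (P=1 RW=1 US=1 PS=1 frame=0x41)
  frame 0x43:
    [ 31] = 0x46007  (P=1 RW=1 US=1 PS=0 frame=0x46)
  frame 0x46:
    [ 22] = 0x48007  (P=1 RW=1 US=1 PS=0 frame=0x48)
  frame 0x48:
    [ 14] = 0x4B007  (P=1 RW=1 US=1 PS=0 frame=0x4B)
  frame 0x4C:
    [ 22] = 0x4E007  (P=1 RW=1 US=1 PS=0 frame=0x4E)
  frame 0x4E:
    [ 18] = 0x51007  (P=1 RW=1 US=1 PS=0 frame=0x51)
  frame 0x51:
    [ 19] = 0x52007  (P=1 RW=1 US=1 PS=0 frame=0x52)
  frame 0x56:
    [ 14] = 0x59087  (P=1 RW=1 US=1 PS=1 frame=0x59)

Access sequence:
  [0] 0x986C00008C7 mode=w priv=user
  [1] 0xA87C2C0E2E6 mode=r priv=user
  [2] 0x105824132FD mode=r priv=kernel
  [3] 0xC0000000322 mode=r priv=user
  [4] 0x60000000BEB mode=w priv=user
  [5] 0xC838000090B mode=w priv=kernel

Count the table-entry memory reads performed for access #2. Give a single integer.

Walk each access:
#0 VA=0x986C00008C7 (w,user):
  L0: frame=0x3A idx=19 entry=0x3E007 [P=1 RW=1 US=1 PS=0]
  L1: frame=0x3E idx=27 entry=0x41087 [P=1 RW=1 US=1 PS=1]
  ⇒ phys 0x418C7 (huge @L1)  [2 reads]
#1 VA=0xA87C2C0E2E6 (r,user):
  L0: frame=0x3A idx=21 entry=0x43007 [P=1 RW=1 US=1 PS=0]
  L1: frame=0x43 idx=31 entry=0x46007 [P=1 RW=1 US=1 PS=0]
  L2: frame=0x46 idx=22 entry=0x48007 [P=1 RW=1 US=1 PS=0]
  L3: frame=0x48 idx=14 entry=0x4B007 [P=1 RW=1 US=1 PS=0]
  ⇒ phys 0x4B2E6  [4 reads]
#2 VA=0x105824132FD (r,kernel):
  L0: frame=0x3A idx=2 entry=0x4C007 [P=1 RW=1 US=1 PS=0]
  L1: frame=0x4C idx=22 entry=0x4E007 [P=1 RW=1 US=1 PS=0]
  L2: frame=0x4E idx=18 entry=0x51007 [P=1 RW=1 US=1 PS=0]
  L3: frame=0x51 idx=19 entry=0x52007 [P=1 RW=1 US=1 PS=0]
  ⇒ phys 0x522FD  [4 reads]
#3 VA=0xC0000000322 (r,user):
  L0: frame=0x3A idx=24 entry=0x55087 [P=1 RW=1 US=1 PS=1]
  ⇒ phys 0x55322 (huge @L0)  [1 reads]
#4 VA=0x60000000BEB (w,user):
  L0: frame=0x3A idx=12 entry=0x63006 [P=0 RW=1 US=1 PS=0]
  ✗ PAGE_NOT_PRESENT  [1 reads]
#5 VA=0xC838000090B (w,kernel):
  L0: frame=0x3A idx=25 entry=0x56007 [P=1 RW=1 US=1 PS=0]
  L1: frame=0x56 idx=14 entry=0x59087 [P=1 RW=1 US=1 PS=1]
  ⇒ phys 0x5990B (huge @L1)  [2 reads]

Entries read for #2: 4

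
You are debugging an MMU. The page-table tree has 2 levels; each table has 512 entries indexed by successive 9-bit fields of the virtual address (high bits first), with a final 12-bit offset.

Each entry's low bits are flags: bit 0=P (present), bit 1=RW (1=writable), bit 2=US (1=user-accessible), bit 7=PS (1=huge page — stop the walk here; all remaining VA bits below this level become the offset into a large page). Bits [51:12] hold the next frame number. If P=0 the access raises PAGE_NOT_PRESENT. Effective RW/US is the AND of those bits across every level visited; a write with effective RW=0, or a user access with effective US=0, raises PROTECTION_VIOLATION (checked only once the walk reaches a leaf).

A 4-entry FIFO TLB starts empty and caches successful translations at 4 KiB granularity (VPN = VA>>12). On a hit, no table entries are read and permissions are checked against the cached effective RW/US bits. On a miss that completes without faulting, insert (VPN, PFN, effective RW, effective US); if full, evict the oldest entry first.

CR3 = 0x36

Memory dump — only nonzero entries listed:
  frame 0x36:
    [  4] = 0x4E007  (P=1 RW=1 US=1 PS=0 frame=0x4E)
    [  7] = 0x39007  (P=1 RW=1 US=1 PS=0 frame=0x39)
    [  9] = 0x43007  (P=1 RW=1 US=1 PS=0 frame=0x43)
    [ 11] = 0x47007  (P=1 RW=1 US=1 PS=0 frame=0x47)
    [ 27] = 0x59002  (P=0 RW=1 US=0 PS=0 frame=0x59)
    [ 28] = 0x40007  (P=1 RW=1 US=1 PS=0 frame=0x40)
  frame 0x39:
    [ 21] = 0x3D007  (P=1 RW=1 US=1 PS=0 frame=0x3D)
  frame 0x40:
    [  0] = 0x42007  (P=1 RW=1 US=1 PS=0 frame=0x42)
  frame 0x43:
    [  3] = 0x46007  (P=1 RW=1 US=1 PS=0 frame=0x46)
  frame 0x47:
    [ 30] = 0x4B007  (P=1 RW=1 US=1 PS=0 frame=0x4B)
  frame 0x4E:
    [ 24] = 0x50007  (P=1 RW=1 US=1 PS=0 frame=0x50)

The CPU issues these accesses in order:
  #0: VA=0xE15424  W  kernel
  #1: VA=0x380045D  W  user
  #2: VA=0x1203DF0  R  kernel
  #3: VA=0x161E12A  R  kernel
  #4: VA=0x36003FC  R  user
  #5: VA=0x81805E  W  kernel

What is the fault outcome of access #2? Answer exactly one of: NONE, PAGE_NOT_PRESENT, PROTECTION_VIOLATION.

Walk each access:
#0 VA=0xE15424 (w,kernel):
  [0] read 0x36 idx=7: raw=0x39007 flags P=1 W=1 U=1 S=0
  [1] read 0x39 idx=21: raw=0x3D007 flags P=1 W=1 U=1 S=0
  ⇒ phys 0x3D424  [2 reads]
#1 VA=0x380045D (w,user):
  [0] read 0x36 idx=28: raw=0x40007 flags P=1 W=1 U=1 S=0
  [1] read 0x40 idx=0: raw=0x42007 flags P=1 W=1 U=1 S=0
  ⇒ phys 0x4245D  [2 reads]
#2 VA=0x1203DF0 (r,kernel):
  [0] read 0x36 idx=9: raw=0x43007 flags P=1 W=1 U=1 S=0
  [1] read 0x43 idx=3: raw=0x46007 flags P=1 W=1 U=1 S=0
  ⇒ phys 0x46DF0  [2 reads]
#3 VA=0x161E12A (r,kernel):
  [0] read 0x36 idx=11: raw=0x47007 flags P=1 W=1 U=1 S=0
  [1] read 0x47 idx=30: raw=0x4B007 flags P=1 W=1 U=1 S=0
  ⇒ phys 0x4B12A  [2 reads]
#4 VA=0x36003FC (r,user):
  [0] read 0x36 idx=27: raw=0x59002 flags P=0 W=1 U=0 S=0
  ⇒ fault: PAGE_NOT_PRESENT  — 1 lookups
#5 VA=0x81805E (w,kernel):
  [0] read 0x36 idx=4: raw=0x4E007 flags P=1 W=1 U=1 S=0
  [1] read 0x4E idx=24: raw=0x50007 flags P=1 W=1 U=1 S=0
  ⇒ phys 0x5005E  [2 reads]

Access #2 fault: NONE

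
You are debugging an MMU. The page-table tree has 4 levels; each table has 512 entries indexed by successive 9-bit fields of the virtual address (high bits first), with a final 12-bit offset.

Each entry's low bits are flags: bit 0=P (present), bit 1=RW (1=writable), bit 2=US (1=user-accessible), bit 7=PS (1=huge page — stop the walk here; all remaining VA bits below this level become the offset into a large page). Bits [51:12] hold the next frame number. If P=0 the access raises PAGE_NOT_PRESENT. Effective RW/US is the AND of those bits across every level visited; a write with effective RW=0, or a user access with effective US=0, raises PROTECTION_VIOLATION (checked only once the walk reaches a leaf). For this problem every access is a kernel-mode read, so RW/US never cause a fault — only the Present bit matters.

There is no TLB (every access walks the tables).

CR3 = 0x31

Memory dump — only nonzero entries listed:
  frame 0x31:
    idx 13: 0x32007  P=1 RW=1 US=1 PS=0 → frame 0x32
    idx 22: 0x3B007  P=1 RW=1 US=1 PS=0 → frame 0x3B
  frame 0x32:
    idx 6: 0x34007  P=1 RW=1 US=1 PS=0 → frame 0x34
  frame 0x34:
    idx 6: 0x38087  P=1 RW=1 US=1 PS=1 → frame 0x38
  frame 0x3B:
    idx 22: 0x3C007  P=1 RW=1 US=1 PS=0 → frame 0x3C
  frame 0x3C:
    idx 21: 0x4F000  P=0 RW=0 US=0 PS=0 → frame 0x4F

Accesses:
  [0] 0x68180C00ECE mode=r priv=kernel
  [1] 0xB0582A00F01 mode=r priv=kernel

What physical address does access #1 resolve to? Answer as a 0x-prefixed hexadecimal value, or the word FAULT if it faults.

Walk each access:
#0 VA=0x68180C00ECE (r,kernel):
  L0 @0x31[13] → 0x32007  P=1,RW=1,US=1,PS=0
  L1 @0x32[6] → 0x34007  P=1,RW=1,US=1,PS=0
  L2 @0x34[6] → 0x38087  P=1,RW=1,US=1,PS=1
  ⇒ phys 0x38ECE (huge @L2)  [3 reads]
#1 VA=0xB0582A00F01 (r,kernel):
  L0 @0x31[22] → 0x3B007  P=1,RW=1,US=1,PS=0
  L1 @0x3B[22] → 0x3C007  P=1,RW=1,US=1,PS=0
  L2 @0x3C[21] → 0x4F000  P=0,RW=0,US=0,PS=0
  → PAGE_NOT_PRESENT  (3 entries read)

Access #1 PA: FAULT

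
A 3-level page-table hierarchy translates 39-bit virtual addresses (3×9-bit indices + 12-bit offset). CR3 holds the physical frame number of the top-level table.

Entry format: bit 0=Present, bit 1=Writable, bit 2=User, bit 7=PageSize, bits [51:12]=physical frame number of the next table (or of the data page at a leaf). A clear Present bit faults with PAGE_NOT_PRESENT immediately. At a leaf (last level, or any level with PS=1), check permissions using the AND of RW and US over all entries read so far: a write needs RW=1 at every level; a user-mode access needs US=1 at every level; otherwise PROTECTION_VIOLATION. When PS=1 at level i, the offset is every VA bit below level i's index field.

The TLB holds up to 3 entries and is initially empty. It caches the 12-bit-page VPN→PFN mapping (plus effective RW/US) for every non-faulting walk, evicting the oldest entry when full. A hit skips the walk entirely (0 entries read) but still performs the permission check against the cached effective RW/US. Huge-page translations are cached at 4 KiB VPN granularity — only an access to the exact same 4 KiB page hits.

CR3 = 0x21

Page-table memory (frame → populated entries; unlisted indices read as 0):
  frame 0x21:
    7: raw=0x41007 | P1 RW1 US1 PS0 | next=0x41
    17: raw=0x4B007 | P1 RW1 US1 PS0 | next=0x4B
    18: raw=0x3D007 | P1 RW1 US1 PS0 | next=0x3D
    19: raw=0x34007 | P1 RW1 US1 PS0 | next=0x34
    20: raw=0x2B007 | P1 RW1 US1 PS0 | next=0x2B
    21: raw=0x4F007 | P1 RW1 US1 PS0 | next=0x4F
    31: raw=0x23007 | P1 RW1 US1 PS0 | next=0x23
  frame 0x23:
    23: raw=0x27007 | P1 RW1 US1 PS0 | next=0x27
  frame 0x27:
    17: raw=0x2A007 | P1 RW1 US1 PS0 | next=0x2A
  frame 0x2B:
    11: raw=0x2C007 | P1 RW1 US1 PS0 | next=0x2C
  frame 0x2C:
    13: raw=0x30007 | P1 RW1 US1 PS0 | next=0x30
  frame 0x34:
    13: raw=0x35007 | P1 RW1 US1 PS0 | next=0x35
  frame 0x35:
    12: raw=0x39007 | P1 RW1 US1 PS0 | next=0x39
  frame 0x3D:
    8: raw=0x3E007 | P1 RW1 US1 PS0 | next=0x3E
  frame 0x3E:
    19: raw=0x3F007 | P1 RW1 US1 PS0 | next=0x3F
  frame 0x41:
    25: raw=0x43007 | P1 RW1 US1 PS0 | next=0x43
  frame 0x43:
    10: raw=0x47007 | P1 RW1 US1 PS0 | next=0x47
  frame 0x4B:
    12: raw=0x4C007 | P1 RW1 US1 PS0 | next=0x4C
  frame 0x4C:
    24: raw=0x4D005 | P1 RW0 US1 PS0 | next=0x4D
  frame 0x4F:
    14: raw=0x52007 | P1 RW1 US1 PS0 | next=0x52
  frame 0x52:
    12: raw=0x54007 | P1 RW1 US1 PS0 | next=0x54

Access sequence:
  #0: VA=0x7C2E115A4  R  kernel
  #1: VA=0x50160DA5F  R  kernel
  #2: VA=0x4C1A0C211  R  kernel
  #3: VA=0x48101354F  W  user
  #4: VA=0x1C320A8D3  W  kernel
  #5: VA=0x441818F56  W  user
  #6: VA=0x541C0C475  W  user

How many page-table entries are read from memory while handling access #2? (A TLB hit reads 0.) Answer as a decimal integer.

Walk each access:
#0 VA=0x7C2E115A4 (r,kernel):
  L0: frame=0x21 idx=31 entry=0x23007 [P=1 RW=1 US=1 PS=0]
  L1: frame=0x23 idx=23 entry=0x27007 [P=1 RW=1 US=1 PS=0]
  L2: frame=0x27 idx=17 entry=0x2A007 [P=1 RW=1 US=1 PS=0]
  → PA=0x2A5A4  (3 entries read)
#1 VA=0x50160DA5F (r,kernel):
  L0: frame=0x21 idx=20 entry=0x2B007 [P=1 RW=1 US=1 PS=0]
  L1: frame=0x2B idx=11 entry=0x2C007 [P=1 RW=1 US=1 PS=0]
  L2: frame=0x2C idx=13 entry=0x30007 [P=1 RW=1 US=1 PS=0]
  → PA=0x30A5F  (3 entries read)
#2 VA=0x4C1A0C211 (r,kernel):
  L0: frame=0x21 idx=19 entry=0x34007 [P=1 RW=1 US=1 PS=0]
  L1: frame=0x34 idx=13 entry=0x35007 [P=1 RW=1 US=1 PS=0]
  L2: frame=0x35 idx=12 entry=0x39007 [P=1 RW=1 US=1 PS=0]
  → PA=0x39211  (3 entries read)
#3 VA=0x48101354F (w,user):
  L0: frame=0x21 idx=18 entry=0x3D007 [P=1 RW=1 US=1 PS=0]
  L1: frame=0x3D idx=8 entry=0x3E007 [P=1 RW=1 US=1 PS=0]
  L2: frame=0x3E idx=19 entry=0x3F007 [P=1 RW=1 US=1 PS=0]
  → PA=0x3F54F  (3 entries read)
#4 VA=0x1C320A8D3 (w,kernel):
  L0: frame=0x21 idx=7 entry=0x41007 [P=1 RW=1 US=1 PS=0]
  L1: frame=0x41 idx=25 entry=0x43007 [P=1 RW=1 US=1 PS=0]
  L2: frame=0x43 idx=10 entry=0x47007 [P=1 RW=1 US=1 PS=0]
  → PA=0x478D3  (3 entries read)
#5 VA=0x441818F56 (w,user):
  L0: frame=0x21 idx=17 entry=0x4B007 [P=1 RW=1 US=1 PS=0]
  L1: frame=0x4B idx=12 entry=0x4C007 [P=1 RW=1 US=1 PS=0]
  L2: frame=0x4C idx=24 entry=0x4D005 [P=1 RW=0 US=1 PS=0]
  → PROTECTION_VIOLATION  (3 entries read)
#6 VA=0x541C0C475 (w,user):
  L0: frame=0x21 idx=21 entry=0x4F007 [P=1 RW=1 US=1 PS=0]
  L1: frame=0x4F idx=14 entry=0x52007 [P=1 RW=1 US=1 PS=0]
  L2: frame=0x52 idx=12 entry=0x54007 [P=1 RW=1 US=1 PS=0]
  → PA=0x54475  (3 entries read)

Entries read for #2: 3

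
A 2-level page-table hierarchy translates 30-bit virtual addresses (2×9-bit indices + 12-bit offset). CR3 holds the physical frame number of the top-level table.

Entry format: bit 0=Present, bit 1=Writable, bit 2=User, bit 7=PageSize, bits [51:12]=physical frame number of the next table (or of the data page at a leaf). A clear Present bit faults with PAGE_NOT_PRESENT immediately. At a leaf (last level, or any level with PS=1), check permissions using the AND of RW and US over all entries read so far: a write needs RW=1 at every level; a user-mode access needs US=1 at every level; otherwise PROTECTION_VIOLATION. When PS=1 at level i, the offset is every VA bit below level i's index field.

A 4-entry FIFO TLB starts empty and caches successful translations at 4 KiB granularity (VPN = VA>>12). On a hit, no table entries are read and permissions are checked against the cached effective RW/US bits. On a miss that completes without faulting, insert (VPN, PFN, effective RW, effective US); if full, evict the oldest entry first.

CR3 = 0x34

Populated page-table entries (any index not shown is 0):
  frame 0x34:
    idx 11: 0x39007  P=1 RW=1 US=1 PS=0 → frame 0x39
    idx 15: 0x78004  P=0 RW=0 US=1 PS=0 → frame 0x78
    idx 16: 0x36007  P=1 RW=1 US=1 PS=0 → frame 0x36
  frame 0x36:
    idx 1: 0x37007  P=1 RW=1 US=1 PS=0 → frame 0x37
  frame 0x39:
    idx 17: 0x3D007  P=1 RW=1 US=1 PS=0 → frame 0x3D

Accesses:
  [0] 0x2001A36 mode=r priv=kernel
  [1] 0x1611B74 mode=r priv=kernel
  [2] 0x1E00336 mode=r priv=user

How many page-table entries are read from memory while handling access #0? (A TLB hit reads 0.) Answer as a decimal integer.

Trace:
#0 VA=0x2001A36 (r,kernel):
  lvl0: tbl 0x34, slot 16 ⇒ 0x36007 (P1/RW1/US1/PS0)
  lvl1: tbl 0x36, slot 1 ⇒ 0x37007 (P1/RW1/US1/PS0)
  ✓ 0x37A36  — 2 lookups
#1 VA=0x1611B74 (r,kernel):
  lvl0: tbl 0x34, slot 11 ⇒ 0x39007 (P1/RW1/US1/PS0)
  lvl1: tbl 0x39, slot 17 ⇒ 0x3D007 (P1/RW1/US1/PS0)
  ✓ 0x3DB74  — 2 lookups
#2 VA=0x1E00336 (r,user):
  lvl0: tbl 0x34, slot 15 ⇒ 0x78004 (P0/RW0/US1/PS0)
  ✗ PAGE_NOT_PRESENT  [1 reads]

Entries read for #0: 2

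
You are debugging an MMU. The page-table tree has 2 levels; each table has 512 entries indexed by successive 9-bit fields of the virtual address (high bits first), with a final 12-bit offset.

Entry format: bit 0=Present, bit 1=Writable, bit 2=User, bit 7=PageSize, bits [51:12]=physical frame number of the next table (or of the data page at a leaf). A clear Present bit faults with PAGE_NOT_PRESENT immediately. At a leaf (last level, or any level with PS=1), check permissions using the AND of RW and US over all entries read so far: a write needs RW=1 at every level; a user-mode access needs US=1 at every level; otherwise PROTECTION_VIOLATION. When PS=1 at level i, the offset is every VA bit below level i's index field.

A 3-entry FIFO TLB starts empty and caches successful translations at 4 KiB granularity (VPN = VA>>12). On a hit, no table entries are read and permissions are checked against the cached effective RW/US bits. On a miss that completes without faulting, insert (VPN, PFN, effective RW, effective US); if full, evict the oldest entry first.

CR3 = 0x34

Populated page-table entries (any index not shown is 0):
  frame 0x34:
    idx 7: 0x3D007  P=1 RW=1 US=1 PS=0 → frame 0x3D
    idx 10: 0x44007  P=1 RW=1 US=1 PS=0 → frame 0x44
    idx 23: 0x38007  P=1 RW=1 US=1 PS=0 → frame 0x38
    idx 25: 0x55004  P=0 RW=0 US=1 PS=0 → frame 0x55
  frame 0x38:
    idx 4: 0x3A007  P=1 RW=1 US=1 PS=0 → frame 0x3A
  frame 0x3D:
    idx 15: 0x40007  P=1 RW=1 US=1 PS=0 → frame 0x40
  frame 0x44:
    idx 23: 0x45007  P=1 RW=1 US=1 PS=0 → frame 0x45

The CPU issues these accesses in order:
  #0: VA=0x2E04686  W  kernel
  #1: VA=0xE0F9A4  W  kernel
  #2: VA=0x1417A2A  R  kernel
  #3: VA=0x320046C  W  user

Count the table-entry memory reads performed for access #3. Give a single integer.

Per-access translation:
#0 VA=0x2E04686 (w,kernel):
  [0] read 0x34 idx=23: raw=0x38007 flags P=1 W=1 U=1 S=0
  [1] read 0x38 idx=4: raw=0x3A007 flags P=1 W=1 U=1 S=0
  → PA=0x3A686  (2 entries read)
#1 VA=0xE0F9A4 (w,kernel):
  [0] read 0x34 idx=7: raw=0x3D007 flags P=1 W=1 U=1 S=0
  [1] read 0x3D idx=15: raw=0x40007 flags P=1 W=1 U=1 S=0
  → PA=0x409A4  (2 entries read)
#2 VA=0x1417A2A (r,kernel):
  [0] read 0x34 idx=10: raw=0x44007 flags P=1 W=1 U=1 S=0
  [1] read 0x44 idx=23: raw=0x45007 flags P=1 W=1 U=1 S=0
  → PA=0x45A2A  (2 entries read)
#3 VA=0x320046C (w,user):
  [0] read 0x34 idx=25: raw=0x55004 flags P=0 W=0 U=1 S=0
  ✗ PAGE_NOT_PRESENT  [1 reads]

Entries read for #3: 1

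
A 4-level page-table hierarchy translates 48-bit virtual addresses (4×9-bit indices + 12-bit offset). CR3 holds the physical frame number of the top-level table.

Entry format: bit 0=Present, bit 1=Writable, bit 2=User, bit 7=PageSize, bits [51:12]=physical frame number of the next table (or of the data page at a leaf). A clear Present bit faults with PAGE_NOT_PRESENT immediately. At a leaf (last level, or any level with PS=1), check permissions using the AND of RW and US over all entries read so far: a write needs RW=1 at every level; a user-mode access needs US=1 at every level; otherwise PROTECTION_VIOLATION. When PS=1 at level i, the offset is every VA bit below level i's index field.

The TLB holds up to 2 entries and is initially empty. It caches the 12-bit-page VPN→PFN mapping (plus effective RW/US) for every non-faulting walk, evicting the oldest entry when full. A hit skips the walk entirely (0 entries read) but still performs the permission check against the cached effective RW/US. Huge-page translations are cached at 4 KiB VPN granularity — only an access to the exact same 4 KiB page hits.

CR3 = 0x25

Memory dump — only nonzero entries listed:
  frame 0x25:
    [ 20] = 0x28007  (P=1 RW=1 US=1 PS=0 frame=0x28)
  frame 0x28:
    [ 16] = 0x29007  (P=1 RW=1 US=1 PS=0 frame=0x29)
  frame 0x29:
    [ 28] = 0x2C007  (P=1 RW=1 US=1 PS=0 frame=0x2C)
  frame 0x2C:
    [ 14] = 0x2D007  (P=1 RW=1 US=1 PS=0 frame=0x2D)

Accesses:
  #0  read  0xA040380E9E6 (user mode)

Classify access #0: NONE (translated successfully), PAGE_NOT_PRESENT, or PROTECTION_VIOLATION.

Walk each access:
#0 VA=0xA040380E9E6 (r,user):
  [0] read 0x25 idx=20: raw=0x28007 flags P=1 W=1 U=1 S=0
  [1] read 0x28 idx=16: raw=0x29007 flags P=1 W=1 U=1 S=0
  [2] read 0x29 idx=28: raw=0x2C007 flags P=1 W=1 U=1 S=0
  [3] read 0x2C idx=14: raw=0x2D007 flags P=1 W=1 U=1 S=0
  → PA=0x2D9E6  (4 entries read)

Access #0 fault: NONE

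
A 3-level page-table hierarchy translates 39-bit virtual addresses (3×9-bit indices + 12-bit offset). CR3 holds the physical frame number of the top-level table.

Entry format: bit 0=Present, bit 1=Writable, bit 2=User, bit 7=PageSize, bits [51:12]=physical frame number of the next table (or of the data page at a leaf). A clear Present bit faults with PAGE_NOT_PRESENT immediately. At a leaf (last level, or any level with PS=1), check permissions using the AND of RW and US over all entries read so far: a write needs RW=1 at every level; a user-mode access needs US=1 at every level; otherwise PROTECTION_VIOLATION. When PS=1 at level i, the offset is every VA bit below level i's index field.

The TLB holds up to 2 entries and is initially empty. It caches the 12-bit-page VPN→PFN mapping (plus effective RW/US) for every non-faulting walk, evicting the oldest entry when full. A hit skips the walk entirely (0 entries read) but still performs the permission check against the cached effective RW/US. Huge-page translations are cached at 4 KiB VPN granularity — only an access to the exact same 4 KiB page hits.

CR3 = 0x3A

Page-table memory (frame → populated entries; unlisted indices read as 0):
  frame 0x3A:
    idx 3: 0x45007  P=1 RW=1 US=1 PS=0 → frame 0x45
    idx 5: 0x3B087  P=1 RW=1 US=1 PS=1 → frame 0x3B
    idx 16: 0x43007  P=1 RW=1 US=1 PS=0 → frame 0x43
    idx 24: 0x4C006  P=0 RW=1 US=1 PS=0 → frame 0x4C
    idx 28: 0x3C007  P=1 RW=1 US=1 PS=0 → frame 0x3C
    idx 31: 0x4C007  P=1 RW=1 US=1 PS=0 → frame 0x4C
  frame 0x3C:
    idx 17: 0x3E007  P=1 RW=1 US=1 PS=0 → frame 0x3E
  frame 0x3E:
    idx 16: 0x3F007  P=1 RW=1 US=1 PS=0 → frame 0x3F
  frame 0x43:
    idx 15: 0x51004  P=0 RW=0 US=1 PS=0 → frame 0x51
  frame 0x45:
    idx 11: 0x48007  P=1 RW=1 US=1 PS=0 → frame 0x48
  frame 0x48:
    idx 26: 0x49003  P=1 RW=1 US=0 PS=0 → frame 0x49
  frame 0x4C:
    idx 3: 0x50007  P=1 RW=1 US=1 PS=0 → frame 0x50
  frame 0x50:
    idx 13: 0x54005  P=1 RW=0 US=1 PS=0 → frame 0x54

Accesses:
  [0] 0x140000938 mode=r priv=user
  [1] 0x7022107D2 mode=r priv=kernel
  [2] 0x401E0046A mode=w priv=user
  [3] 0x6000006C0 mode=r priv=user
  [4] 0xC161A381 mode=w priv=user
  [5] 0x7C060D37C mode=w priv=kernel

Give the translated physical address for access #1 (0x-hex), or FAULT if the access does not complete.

Trace:
#0 VA=0x140000938 (r,user):
  L0: frame=0x3A idx=5 entry=0x3B087 [P=1 RW=1 US=1 PS=1]
  → PA=0x3B938 (huge @L0)  (1 entries read)
#1 VA=0x7022107D2 (r,kernel):
  L0: frame=0x3A idx=28 entry=0x3C007 [P=1 RW=1 US=1 PS=0]
  L1: frame=0x3C idx=17 entry=0x3E007 [P=1 RW=1 US=1 PS=0]
  L2: frame=0x3E idx=16 entry=0x3F007 [P=1 RW=1 US=1 PS=0]
  → PA=0x3F7D2  (3 entries read)
#2 VA=0x401E0046A (w,user):
  L0: frame=0x3A idx=16 entry=0x43007 [P=1 RW=1 US=1 PS=0]
  L1: frame=0x43 idx=15 entry=0x51004 [P=0 RW=0 US=1 PS=0]
  ⇒ fault: PAGE_NOT_PRESENT  — 2 lookups
#3 VA=0x6000006C0 (r,user):
  L0: frame=0x3A idx=24 entry=0x4C006 [P=0 RW=1 US=1 PS=0]
  ⇒ fault: PAGE_NOT_PRESENT  — 1 lookups
#4 VA=0xC161A381 (w,user):
  L0: frame=0x3A idx=3 entry=0x45007 [P=1 RW=1 US=1 PS=0]
  L1: frame=0x45 idx=11 entry=0x48007 [P=1 RW=1 US=1 PS=0]
  L2: frame=0x48 idx=26 entry=0x49003 [P=1 RW=1 US=0 PS=0]
  ⇒ fault: PROTECTION_VIOLATION  — 3 lookups
#5 VA=0x7C060D37C (w,kernel):
  L0: frame=0x3A idx=31 entry=0x4C007 [P=1 RW=1 US=1 PS=0]
  L1: frame=0x4C idx=3 entry=0x50007 [P=1 RW=1 US=1 PS=0]
  L2: frame=0x50 idx=13 entry=0x54005 [P=1 RW=0 US=1 PS=0]
  ⇒ fault: PROTECTION_VIOLATION  — 3 lookups

Access #1 PA: 0x3F7D2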